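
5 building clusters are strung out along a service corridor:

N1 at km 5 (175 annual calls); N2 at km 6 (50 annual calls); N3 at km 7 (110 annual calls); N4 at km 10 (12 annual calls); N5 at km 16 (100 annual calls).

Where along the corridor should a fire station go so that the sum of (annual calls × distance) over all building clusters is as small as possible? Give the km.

For a sum of weighted absolute distances on a line, the optimum is the weighted median (not the mean). Total weight W = 447; half-weight = 223.5.
Sort by position and accumulate weight:
  km 5 (N1, w=175) → cum 175
  km 6 (N2, w=50) → cum 225  ≥ 223.5 → median here
  km 7 (N3, w=110) → cum 335
  km 10 (N4, w=12) → cum 347
  km 16 (N5, w=100) → cum 447
Optimal location: km 6.

x = 6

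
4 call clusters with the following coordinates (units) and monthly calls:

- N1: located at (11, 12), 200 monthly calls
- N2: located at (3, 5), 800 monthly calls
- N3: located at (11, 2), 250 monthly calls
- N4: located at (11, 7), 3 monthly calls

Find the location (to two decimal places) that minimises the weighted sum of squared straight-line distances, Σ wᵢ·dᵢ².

(5.89, 5.52)

The minimiser of Σwᵢ‖p−pᵢ‖² is the weighted centroid p* = (Σwᵢpᵢ)/(Σwᵢ).
Σwᵢ = 1253.
Σwᵢxᵢ = 200·11 + 800·3 + 250·11 + 3·11 = 7383.
Σwᵢyᵢ = 200·12 + 800·5 + 250·2 + 3·7 = 6921.
x* = 7383/1253 = 5.89, y* = 6921/1253 = 5.52.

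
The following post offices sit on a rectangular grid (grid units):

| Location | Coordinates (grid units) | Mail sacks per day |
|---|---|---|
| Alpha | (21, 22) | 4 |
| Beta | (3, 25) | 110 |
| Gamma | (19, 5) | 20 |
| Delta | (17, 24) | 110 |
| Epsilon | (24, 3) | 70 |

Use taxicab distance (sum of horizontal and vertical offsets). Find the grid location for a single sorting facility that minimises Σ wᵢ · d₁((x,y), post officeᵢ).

Manhattan distance separates: Σwᵢ(|x−xᵢ|+|y−yᵢ|) = Σwᵢ|x−xᵢ| + Σwᵢ|y−yᵢ|, so x and y are optimised independently as 1-D weighted medians.
Total weight W = 314; half = 157.
x-coordinate, sorted with cumulative weight:
  x=3 (Beta, w=110) cum 110
  x=17 (Delta, w=110) cum 220  ← median
  x=19 (Gamma, w=20) cum 240
  x=21 (Alpha, w=4) cum 244
  x=24 (Epsilon, w=70) cum 314
⇒ x* = 17
y-coordinate, sorted with cumulative weight:
  y=3 (Epsilon, w=70) cum 70
  y=5 (Gamma, w=20) cum 90
  y=22 (Alpha, w=4) cum 94
  y=24 (Delta, w=110) cum 204  ← median
  y=25 (Beta, w=110) cum 314
⇒ y* = 24

(17, 24)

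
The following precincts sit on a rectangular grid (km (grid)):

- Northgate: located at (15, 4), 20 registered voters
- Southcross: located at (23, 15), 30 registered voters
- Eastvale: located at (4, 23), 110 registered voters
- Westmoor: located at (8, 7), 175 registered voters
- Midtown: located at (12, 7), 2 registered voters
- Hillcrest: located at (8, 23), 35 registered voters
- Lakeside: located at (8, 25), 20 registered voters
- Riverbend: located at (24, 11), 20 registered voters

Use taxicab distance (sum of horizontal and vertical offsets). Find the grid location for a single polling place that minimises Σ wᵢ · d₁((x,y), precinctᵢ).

(8, 11)

Manhattan distance separates: Σwᵢ(|x−xᵢ|+|y−yᵢ|) = Σwᵢ|x−xᵢ| + Σwᵢ|y−yᵢ|, so x and y are optimised independently as 1-D weighted medians.
Total weight W = 412; half = 206.
x-coordinate, sorted with cumulative weight:
  x=4 (Eastvale, w=110) cum 110
  x=8 (Westmoor, w=175) cum 285  ← median
  x=8 (Hillcrest, w=35) cum 320
  x=8 (Lakeside, w=20) cum 340
  x=12 (Midtown, w=2) cum 342
  x=15 (Northgate, w=20) cum 362
  x=23 (Southcross, w=30) cum 392
  x=24 (Riverbend, w=20) cum 412
⇒ x* = 8
y-coordinate, sorted with cumulative weight:
  y=4 (Northgate, w=20) cum 20
  y=7 (Westmoor, w=175) cum 195
  y=7 (Midtown, w=2) cum 197
  y=11 (Riverbend, w=20) cum 217  ← median
  y=15 (Southcross, w=30) cum 247
  y=23 (Eastvale, w=110) cum 357
  y=23 (Hillcrest, w=35) cum 392
  y=25 (Lakeside, w=20) cum 412
⇒ y* = 11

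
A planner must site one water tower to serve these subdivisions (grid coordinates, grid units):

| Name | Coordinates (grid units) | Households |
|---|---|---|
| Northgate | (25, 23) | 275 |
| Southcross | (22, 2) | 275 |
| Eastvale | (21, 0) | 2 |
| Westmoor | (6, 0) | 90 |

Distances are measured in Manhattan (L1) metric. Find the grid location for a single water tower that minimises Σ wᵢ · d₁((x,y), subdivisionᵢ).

Manhattan distance separates: Σwᵢ(|x−xᵢ|+|y−yᵢ|) = Σwᵢ|x−xᵢ| + Σwᵢ|y−yᵢ|, so x and y are optimised independently as 1-D weighted medians.
Total weight W = 642; half = 321.
x-coordinate, sorted with cumulative weight:
  x=6 (Westmoor, w=90) cum 90
  x=21 (Eastvale, w=2) cum 92
  x=22 (Southcross, w=275) cum 367  ← median
  x=25 (Northgate, w=275) cum 642
⇒ x* = 22
y-coordinate, sorted with cumulative weight:
  y=0 (Eastvale, w=2) cum 2
  y=0 (Westmoor, w=90) cum 92
  y=2 (Southcross, w=275) cum 367  ← median
  y=23 (Northgate, w=275) cum 642
⇒ y* = 2

(22, 2)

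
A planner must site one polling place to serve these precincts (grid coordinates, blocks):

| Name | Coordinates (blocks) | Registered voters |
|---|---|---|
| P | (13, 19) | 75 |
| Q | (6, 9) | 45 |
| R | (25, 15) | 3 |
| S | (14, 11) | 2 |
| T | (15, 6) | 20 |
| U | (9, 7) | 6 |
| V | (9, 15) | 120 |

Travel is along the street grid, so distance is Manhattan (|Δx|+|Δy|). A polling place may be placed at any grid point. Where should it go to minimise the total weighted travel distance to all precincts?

Manhattan distance separates: Σwᵢ(|x−xᵢ|+|y−yᵢ|) = Σwᵢ|x−xᵢ| + Σwᵢ|y−yᵢ|, so x and y are optimised independently as 1-D weighted medians.
Total weight W = 271; half = 135.5.
x-coordinate, sorted with cumulative weight:
  x=6 (Q, w=45) cum 45
  x=9 (U, w=6) cum 51
  x=9 (V, w=120) cum 171  ← median
  x=13 (P, w=75) cum 246
  x=14 (S, w=2) cum 248
  x=15 (T, w=20) cum 268
  x=25 (R, w=3) cum 271
⇒ x* = 9
y-coordinate, sorted with cumulative weight:
  y=6 (T, w=20) cum 20
  y=7 (U, w=6) cum 26
  y=9 (Q, w=45) cum 71
  y=11 (S, w=2) cum 73
  y=15 (R, w=3) cum 76
  y=15 (V, w=120) cum 196  ← median
  y=19 (P, w=75) cum 271
⇒ y* = 15

(9, 15)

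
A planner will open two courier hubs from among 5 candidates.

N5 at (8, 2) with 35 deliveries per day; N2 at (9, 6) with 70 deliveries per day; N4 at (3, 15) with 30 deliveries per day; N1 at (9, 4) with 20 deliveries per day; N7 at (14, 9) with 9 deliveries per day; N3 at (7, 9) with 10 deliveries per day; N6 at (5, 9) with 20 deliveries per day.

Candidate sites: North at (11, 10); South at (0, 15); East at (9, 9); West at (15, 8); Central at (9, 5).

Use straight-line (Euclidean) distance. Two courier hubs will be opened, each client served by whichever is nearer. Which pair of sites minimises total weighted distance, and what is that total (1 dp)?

{South, Central}, total 506.2

Evaluate every pair (each demand assigned to the nearer of the two):
  {South, Central}: total = 506.2
  {East, Central}: total = 600.2
  {North, Central}: total = 666.5
  {West, Central}: total = 721.1
  {South, East}: total = 792.5
  {East, West}: total = 924.8
  {North, East}: total = 940.5
  {North, South}: total = 1019.9
  {North, West}: total = 1197.2
  {South, West}: total = 1249.2
Best pair: {South, Central} with total 506.2.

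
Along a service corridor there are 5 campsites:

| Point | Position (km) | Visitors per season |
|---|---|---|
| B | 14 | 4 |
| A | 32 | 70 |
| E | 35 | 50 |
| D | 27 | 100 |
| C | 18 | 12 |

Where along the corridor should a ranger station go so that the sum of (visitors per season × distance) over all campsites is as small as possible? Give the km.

x = 32

For a sum of weighted absolute distances on a line, the optimum is the weighted median (not the mean). Total weight W = 236; half-weight = 118.
Sort by position and accumulate weight:
  km 14 (B, w=4) → cum 4
  km 18 (C, w=12) → cum 16
  km 27 (D, w=100) → cum 116
  km 32 (A, w=70) → cum 186  ≥ 118 → median here
  km 35 (E, w=50) → cum 236
Optimal location: km 32.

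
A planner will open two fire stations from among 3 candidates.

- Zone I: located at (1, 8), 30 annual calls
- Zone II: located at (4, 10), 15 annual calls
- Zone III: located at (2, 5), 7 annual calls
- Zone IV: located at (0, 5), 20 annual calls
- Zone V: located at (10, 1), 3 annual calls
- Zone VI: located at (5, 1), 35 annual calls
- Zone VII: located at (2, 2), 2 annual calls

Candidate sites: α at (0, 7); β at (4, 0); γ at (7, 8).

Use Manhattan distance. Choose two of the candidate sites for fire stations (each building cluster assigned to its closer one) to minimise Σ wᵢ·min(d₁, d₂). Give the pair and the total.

{α, β}, total 332

Evaluate every pair (each demand assigned to the nearer of the two):
  {α, β}: total = 332
  {α, γ}: total = 562
  {β, γ}: total = 583
Best pair: {α, β} with total 332.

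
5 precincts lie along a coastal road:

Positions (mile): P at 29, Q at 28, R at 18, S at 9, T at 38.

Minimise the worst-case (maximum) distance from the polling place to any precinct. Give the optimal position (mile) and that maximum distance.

location 23.5, max distance 14.5

The 1-center on a line is the midpoint of the two extreme points: leftmost at 9, rightmost at 38.
Optimal location = (9 + 38)/2 = 23.5; maximum distance = (38 − 9)/2 = 14.5.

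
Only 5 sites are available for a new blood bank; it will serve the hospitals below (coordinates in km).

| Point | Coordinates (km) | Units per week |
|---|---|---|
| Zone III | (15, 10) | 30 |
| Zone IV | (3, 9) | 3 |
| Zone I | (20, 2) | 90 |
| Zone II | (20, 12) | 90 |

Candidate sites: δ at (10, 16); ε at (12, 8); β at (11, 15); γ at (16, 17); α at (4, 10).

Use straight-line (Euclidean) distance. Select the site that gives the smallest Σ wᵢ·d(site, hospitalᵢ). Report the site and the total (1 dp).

Total weighted distance at each candidate:
  δ (10, 16): total = 2781.8
  ε (12, 8): total = 1840.3
  β (11, 15): total = 2498.9
  γ (16, 17): total = 2231.4
  α (4, 10): total = 3395.4
Minimum is at ε with total 1840.3 km.

ε, total 1840.3 km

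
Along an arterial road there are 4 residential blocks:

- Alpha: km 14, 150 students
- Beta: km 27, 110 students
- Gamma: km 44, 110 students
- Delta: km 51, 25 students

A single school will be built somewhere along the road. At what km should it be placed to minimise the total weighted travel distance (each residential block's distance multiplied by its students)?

For a sum of weighted absolute distances on a line, the optimum is the weighted median (not the mean). Total weight W = 395; half-weight = 197.5.
Sort by position and accumulate weight:
  km 14 (Alpha, w=150) → cum 150
  km 27 (Beta, w=110) → cum 260  ≥ 197.5 → median here
  km 44 (Gamma, w=110) → cum 370
  km 51 (Delta, w=25) → cum 395
Optimal location: km 27.

x = 27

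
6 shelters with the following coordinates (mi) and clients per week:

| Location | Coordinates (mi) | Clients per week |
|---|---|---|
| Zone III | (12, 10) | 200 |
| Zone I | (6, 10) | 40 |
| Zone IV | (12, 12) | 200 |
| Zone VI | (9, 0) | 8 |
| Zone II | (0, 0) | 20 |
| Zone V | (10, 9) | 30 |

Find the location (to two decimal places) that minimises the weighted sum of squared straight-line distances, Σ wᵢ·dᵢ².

The minimiser of Σwᵢ‖p−pᵢ‖² is the weighted centroid p* = (Σwᵢpᵢ)/(Σwᵢ).
Σwᵢ = 498.
Σwᵢxᵢ = 200·12 + 40·6 + 200·12 + 8·9 + 20·0 + 30·10 = 5412.
Σwᵢyᵢ = 200·10 + 40·10 + 200·12 + 8·0 + 20·0 + 30·9 = 5070.
x* = 5412/498 = 10.87, y* = 5070/498 = 10.18.

(10.87, 10.18)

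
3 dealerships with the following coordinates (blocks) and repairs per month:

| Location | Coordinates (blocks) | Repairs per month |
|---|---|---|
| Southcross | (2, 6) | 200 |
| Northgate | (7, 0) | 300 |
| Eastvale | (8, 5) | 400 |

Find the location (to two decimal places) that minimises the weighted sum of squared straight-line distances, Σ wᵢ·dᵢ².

The minimiser of Σwᵢ‖p−pᵢ‖² is the weighted centroid p* = (Σwᵢpᵢ)/(Σwᵢ).
Σwᵢ = 900.
Σwᵢxᵢ = 200·2 + 300·7 + 400·8 = 5700.
Σwᵢyᵢ = 200·6 + 300·0 + 400·5 = 3200.
x* = 5700/900 = 6.33, y* = 3200/900 = 3.56.

(6.33, 3.56)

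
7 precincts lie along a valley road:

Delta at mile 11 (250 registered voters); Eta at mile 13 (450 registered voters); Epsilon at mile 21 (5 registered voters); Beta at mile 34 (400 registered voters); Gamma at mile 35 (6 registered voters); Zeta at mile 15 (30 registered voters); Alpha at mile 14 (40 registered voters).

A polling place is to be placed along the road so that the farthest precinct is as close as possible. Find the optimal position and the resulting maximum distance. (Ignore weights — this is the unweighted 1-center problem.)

location 23, max distance 12

The 1-center on a line is the midpoint of the two extreme points: leftmost at 11, rightmost at 35.
Optimal location = (11 + 35)/2 = 23; maximum distance = (35 − 11)/2 = 12.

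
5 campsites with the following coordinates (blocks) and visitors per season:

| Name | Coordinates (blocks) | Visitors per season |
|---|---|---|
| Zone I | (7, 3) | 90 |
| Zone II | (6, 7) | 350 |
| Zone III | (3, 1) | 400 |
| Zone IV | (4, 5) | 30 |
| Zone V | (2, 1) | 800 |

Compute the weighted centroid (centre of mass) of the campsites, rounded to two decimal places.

(3.38, 2.44)

The minimiser of Σwᵢ‖p−pᵢ‖² is the weighted centroid p* = (Σwᵢpᵢ)/(Σwᵢ).
Σwᵢ = 1670.
Σwᵢxᵢ = 90·7 + 350·6 + 400·3 + 30·4 + 800·2 = 5650.
Σwᵢyᵢ = 90·3 + 350·7 + 400·1 + 30·5 + 800·1 = 4070.
x* = 5650/1670 = 3.38, y* = 4070/1670 = 2.44.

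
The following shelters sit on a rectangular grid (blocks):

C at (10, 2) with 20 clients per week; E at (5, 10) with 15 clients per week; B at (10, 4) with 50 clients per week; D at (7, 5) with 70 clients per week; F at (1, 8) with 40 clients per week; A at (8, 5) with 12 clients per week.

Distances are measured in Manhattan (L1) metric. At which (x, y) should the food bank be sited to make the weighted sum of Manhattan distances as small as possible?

Manhattan distance separates: Σwᵢ(|x−xᵢ|+|y−yᵢ|) = Σwᵢ|x−xᵢ| + Σwᵢ|y−yᵢ|, so x and y are optimised independently as 1-D weighted medians.
Total weight W = 207; half = 103.5.
x-coordinate, sorted with cumulative weight:
  x=1 (F, w=40) cum 40
  x=5 (E, w=15) cum 55
  x=7 (D, w=70) cum 125  ← median
  x=8 (A, w=12) cum 137
  x=10 (C, w=20) cum 157
  x=10 (B, w=50) cum 207
⇒ x* = 7
y-coordinate, sorted with cumulative weight:
  y=2 (C, w=20) cum 20
  y=4 (B, w=50) cum 70
  y=5 (D, w=70) cum 140  ← median
  y=5 (A, w=12) cum 152
  y=8 (F, w=40) cum 192
  y=10 (E, w=15) cum 207
⇒ y* = 5

(7, 5)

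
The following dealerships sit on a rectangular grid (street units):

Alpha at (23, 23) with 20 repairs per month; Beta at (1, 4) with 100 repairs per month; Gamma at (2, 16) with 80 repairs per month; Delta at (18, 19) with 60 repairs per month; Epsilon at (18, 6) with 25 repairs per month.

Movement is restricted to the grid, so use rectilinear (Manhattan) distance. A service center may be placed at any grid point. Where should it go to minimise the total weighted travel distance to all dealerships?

(2, 16)

Manhattan distance separates: Σwᵢ(|x−xᵢ|+|y−yᵢ|) = Σwᵢ|x−xᵢ| + Σwᵢ|y−yᵢ|, so x and y are optimised independently as 1-D weighted medians.
Total weight W = 285; half = 142.5.
x-coordinate, sorted with cumulative weight:
  x=1 (Beta, w=100) cum 100
  x=2 (Gamma, w=80) cum 180  ← median
  x=18 (Delta, w=60) cum 240
  x=18 (Epsilon, w=25) cum 265
  x=23 (Alpha, w=20) cum 285
⇒ x* = 2
y-coordinate, sorted with cumulative weight:
  y=4 (Beta, w=100) cum 100
  y=6 (Epsilon, w=25) cum 125
  y=16 (Gamma, w=80) cum 205  ← median
  y=19 (Delta, w=60) cum 265
  y=23 (Alpha, w=20) cum 285
⇒ y* = 16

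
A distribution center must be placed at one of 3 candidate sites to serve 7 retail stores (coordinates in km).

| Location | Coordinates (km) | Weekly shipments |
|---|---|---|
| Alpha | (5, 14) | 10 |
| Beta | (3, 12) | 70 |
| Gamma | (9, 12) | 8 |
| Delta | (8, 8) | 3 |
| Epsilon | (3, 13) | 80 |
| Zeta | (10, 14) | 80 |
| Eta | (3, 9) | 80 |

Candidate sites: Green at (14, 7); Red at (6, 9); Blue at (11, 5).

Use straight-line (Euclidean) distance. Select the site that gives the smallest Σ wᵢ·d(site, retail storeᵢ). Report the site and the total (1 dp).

Total weighted distance at each candidate:
  Green (14, 7): total = 3576.5
  Red (6, 9): total = 1540.9
  Blue (11, 5): total = 3268.3
Minimum is at Red with total 1540.9 km.

Red, total 1540.9 km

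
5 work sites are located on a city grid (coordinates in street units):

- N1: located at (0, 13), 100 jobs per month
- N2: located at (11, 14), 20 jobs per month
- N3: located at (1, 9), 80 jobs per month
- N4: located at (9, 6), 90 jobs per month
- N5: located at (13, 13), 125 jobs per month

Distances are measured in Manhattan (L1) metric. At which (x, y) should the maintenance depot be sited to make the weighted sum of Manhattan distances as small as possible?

(9, 13)

Manhattan distance separates: Σwᵢ(|x−xᵢ|+|y−yᵢ|) = Σwᵢ|x−xᵢ| + Σwᵢ|y−yᵢ|, so x and y are optimised independently as 1-D weighted medians.
Total weight W = 415; half = 207.5.
x-coordinate, sorted with cumulative weight:
  x=0 (N1, w=100) cum 100
  x=1 (N3, w=80) cum 180
  x=9 (N4, w=90) cum 270  ← median
  x=11 (N2, w=20) cum 290
  x=13 (N5, w=125) cum 415
⇒ x* = 9
y-coordinate, sorted with cumulative weight:
  y=6 (N4, w=90) cum 90
  y=9 (N3, w=80) cum 170
  y=13 (N1, w=100) cum 270  ← median
  y=13 (N5, w=125) cum 395
  y=14 (N2, w=20) cum 415
⇒ y* = 13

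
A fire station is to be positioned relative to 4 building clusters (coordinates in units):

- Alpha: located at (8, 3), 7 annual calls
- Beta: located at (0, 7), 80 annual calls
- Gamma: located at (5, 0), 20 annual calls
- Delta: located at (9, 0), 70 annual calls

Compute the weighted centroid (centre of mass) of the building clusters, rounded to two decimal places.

(4.44, 3.28)

The minimiser of Σwᵢ‖p−pᵢ‖² is the weighted centroid p* = (Σwᵢpᵢ)/(Σwᵢ).
Σwᵢ = 177.
Σwᵢxᵢ = 7·8 + 80·0 + 20·5 + 70·9 = 786.
Σwᵢyᵢ = 7·3 + 80·7 + 20·0 + 70·0 = 581.
x* = 786/177 = 4.44, y* = 581/177 = 3.28.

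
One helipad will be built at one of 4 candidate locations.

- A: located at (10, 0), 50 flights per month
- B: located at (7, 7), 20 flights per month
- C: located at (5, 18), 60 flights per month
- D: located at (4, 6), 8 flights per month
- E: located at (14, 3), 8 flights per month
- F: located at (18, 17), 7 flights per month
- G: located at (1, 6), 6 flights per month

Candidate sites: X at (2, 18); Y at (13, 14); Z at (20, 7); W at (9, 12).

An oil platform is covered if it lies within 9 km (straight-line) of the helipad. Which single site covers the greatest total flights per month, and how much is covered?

W, covering 88

Coverage radius r = 9 km; a point is covered iff (Δx)²+(Δy)² ≤ 9² = 81.
  X (2, 18): covers {C} → 60
  Y (13, 14): covers {C, F} → 67
  Z (20, 7): covers {E} → 8
  W (9, 12): covers {B, C, D} → 88
Maximum coverage at W: 88 flights per month.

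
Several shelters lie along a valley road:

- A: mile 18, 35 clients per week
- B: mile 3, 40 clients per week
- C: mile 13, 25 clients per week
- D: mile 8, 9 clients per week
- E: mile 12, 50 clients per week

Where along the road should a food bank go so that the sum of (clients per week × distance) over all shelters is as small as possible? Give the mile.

x = 12

For a sum of weighted absolute distances on a line, the optimum is the weighted median (not the mean). Total weight W = 159; half-weight = 79.5.
Sort by position and accumulate weight:
  mile 3 (B, w=40) → cum 40
  mile 8 (D, w=9) → cum 49
  mile 12 (E, w=50) → cum 99  ≥ 79.5 → median here
  mile 13 (C, w=25) → cum 124
  mile 18 (A, w=35) → cum 159
Optimal location: mile 12.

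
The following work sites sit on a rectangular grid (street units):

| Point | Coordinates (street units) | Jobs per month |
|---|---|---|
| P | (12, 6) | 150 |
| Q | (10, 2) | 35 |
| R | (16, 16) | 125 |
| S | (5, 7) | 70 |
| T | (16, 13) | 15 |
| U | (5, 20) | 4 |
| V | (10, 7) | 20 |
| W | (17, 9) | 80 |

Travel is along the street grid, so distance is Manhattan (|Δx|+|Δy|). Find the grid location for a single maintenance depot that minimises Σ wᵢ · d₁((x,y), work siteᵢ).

(12, 7)

Manhattan distance separates: Σwᵢ(|x−xᵢ|+|y−yᵢ|) = Σwᵢ|x−xᵢ| + Σwᵢ|y−yᵢ|, so x and y are optimised independently as 1-D weighted medians.
Total weight W = 499; half = 249.5.
x-coordinate, sorted with cumulative weight:
  x=5 (S, w=70) cum 70
  x=5 (U, w=4) cum 74
  x=10 (Q, w=35) cum 109
  x=10 (V, w=20) cum 129
  x=12 (P, w=150) cum 279  ← median
  x=16 (R, w=125) cum 404
  x=16 (T, w=15) cum 419
  x=17 (W, w=80) cum 499
⇒ x* = 12
y-coordinate, sorted with cumulative weight:
  y=2 (Q, w=35) cum 35
  y=6 (P, w=150) cum 185
  y=7 (S, w=70) cum 255  ← median
  y=7 (V, w=20) cum 275
  y=9 (W, w=80) cum 355
  y=13 (T, w=15) cum 370
  y=16 (R, w=125) cum 495
  y=20 (U, w=4) cum 499
⇒ y* = 7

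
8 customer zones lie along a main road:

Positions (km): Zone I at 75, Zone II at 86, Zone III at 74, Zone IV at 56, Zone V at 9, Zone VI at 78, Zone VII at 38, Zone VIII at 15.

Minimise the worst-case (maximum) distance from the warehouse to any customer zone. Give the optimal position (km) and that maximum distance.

location 47.5, max distance 38.5

The 1-center on a line is the midpoint of the two extreme points: leftmost at 9, rightmost at 86.
Optimal location = (9 + 86)/2 = 47.5; maximum distance = (86 − 9)/2 = 38.5.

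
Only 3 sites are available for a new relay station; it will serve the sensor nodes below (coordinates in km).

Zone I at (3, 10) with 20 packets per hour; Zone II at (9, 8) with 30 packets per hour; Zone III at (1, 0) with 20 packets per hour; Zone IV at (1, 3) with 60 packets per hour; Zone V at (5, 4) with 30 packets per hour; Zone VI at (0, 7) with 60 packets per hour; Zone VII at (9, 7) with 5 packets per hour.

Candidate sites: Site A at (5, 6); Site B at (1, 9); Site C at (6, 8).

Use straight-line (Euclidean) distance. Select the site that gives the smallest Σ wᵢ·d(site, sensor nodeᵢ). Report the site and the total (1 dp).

Total weighted distance at each candidate:
  Site A (5, 6): total = 1054.4
  Site B (1, 9): total = 1194.1
  Site C (6, 8): total = 1279.5
Minimum is at Site A with total 1054.4 km.

Site A, total 1054.4 km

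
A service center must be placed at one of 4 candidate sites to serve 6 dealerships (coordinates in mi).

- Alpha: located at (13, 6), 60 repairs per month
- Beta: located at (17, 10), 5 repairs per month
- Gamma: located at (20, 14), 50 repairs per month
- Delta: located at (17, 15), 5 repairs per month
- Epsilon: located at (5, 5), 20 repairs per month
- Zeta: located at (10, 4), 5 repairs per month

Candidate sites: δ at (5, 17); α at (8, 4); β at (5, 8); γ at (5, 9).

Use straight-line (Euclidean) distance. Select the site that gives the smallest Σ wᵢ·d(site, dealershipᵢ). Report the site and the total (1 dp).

Total weighted distance at each candidate:
  δ (5, 17): total = 2020.9
  α (8, 4): total = 1302.5
  β (5, 8): total = 1524.9
  γ (5, 9): total = 1545.9
Minimum is at α with total 1302.5 mi.

α, total 1302.5 mi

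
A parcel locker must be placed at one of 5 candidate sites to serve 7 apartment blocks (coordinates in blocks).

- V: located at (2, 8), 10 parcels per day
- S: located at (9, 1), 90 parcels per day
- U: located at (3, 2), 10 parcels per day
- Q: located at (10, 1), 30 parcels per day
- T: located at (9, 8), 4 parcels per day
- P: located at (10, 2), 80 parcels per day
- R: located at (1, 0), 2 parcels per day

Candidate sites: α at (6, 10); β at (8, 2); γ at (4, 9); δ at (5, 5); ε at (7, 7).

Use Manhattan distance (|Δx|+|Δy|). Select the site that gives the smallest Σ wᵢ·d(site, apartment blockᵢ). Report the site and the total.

β, total 646 blocks

Total weighted distance at each candidate:
  α (6, 10): total = 2650
  β (8, 2): total = 646
  γ (4, 9): total = 2788
  δ (5, 5): total = 1786
  ε (7, 7): total = 1818
Minimum is at β with total 646 blocks.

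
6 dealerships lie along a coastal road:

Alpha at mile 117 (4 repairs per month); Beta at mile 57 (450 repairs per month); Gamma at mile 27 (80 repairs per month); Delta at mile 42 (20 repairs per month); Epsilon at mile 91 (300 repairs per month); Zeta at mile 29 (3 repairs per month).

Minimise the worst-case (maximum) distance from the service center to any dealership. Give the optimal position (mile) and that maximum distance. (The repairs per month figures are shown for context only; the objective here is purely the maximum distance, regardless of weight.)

location 72, max distance 45

The 1-center on a line is the midpoint of the two extreme points: leftmost at 27, rightmost at 117.
Optimal location = (27 + 117)/2 = 72; maximum distance = (117 − 27)/2 = 45.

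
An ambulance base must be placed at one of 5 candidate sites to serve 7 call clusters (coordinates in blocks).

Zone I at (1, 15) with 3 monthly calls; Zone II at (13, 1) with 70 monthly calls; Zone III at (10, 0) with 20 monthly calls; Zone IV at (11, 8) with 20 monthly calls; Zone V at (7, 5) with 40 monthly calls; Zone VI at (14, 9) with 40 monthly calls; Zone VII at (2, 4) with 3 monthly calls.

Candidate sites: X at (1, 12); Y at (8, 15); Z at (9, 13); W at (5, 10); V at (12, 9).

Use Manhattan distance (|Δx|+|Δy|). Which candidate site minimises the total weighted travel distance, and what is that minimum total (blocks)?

Total weighted distance at each candidate:
  X (1, 12): total = 3506
  Y (8, 15): total = 2862
  Z (9, 13): total = 2378
  W (5, 10): total = 2384
  V (12, 9): total = 1426
Minimum is at V with total 1426 blocks.

V, total 1426 blocks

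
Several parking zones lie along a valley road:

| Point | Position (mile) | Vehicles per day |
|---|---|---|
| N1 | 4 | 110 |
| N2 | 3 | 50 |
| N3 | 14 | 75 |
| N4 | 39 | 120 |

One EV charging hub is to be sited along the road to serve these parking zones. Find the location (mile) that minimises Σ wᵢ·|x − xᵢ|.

x = 14

For a sum of weighted absolute distances on a line, the optimum is the weighted median (not the mean). Total weight W = 355; half-weight = 177.5.
Sort by position and accumulate weight:
  mile 3 (N2, w=50) → cum 50
  mile 4 (N1, w=110) → cum 160
  mile 14 (N3, w=75) → cum 235  ≥ 177.5 → median here
  mile 39 (N4, w=120) → cum 355
Optimal location: mile 14.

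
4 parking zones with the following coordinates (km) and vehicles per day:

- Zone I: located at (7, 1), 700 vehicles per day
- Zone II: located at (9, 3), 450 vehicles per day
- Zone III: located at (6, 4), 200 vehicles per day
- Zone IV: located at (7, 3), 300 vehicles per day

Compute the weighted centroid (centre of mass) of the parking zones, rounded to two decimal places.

The minimiser of Σwᵢ‖p−pᵢ‖² is the weighted centroid p* = (Σwᵢpᵢ)/(Σwᵢ).
Σwᵢ = 1650.
Σwᵢxᵢ = 700·7 + 450·9 + 200·6 + 300·7 = 12250.
Σwᵢyᵢ = 700·1 + 450·3 + 200·4 + 300·3 = 3750.
x* = 12250/1650 = 7.42, y* = 3750/1650 = 2.27.

(7.42, 2.27)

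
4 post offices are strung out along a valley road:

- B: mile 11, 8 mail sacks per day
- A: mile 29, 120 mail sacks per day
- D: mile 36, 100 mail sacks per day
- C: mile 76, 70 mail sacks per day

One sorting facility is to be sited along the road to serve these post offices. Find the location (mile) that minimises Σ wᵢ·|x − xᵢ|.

For a sum of weighted absolute distances on a line, the optimum is the weighted median (not the mean). Total weight W = 298; half-weight = 149.
Sort by position and accumulate weight:
  mile 11 (B, w=8) → cum 8
  mile 29 (A, w=120) → cum 128
  mile 36 (D, w=100) → cum 228  ≥ 149 → median here
  mile 76 (C, w=70) → cum 298
Optimal location: mile 36.

x = 36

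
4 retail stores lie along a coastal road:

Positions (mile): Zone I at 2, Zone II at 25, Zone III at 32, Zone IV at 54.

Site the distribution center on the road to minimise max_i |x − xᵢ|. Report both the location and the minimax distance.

The 1-center on a line is the midpoint of the two extreme points: leftmost at 2, rightmost at 54.
Optimal location = (2 + 54)/2 = 28; maximum distance = (54 − 2)/2 = 26.

location 28, max distance 26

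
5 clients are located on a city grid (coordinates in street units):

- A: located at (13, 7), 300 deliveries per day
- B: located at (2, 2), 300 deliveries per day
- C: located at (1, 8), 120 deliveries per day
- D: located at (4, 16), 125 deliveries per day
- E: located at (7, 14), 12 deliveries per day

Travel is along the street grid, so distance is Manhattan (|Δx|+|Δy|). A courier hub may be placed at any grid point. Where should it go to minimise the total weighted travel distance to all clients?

(4, 7)

Manhattan distance separates: Σwᵢ(|x−xᵢ|+|y−yᵢ|) = Σwᵢ|x−xᵢ| + Σwᵢ|y−yᵢ|, so x and y are optimised independently as 1-D weighted medians.
Total weight W = 857; half = 428.5.
x-coordinate, sorted with cumulative weight:
  x=1 (C, w=120) cum 120
  x=2 (B, w=300) cum 420
  x=4 (D, w=125) cum 545  ← median
  x=7 (E, w=12) cum 557
  x=13 (A, w=300) cum 857
⇒ x* = 4
y-coordinate, sorted with cumulative weight:
  y=2 (B, w=300) cum 300
  y=7 (A, w=300) cum 600  ← median
  y=8 (C, w=120) cum 720
  y=14 (E, w=12) cum 732
  y=16 (D, w=125) cum 857
⇒ y* = 7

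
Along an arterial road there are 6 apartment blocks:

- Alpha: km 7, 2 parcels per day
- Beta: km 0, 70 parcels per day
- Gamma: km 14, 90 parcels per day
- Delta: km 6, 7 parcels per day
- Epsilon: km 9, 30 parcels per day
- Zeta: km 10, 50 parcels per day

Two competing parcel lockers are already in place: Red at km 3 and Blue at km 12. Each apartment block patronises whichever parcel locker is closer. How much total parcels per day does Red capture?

79

The indifferent point is the midpoint (3+12)/2 = 7.5; apartment blocks left of it (closer to Red at 3) go to Red, those right go to Blue.
  Beta at 0 (w=70) → Red
  Delta at 6 (w=7) → Red
  Alpha at 7 (w=2) → Red
  Epsilon at 9 (w=30) → Blue
  Zeta at 10 (w=50) → Blue
  Gamma at 14 (w=90) → Blue
Red captures 79; Blue captures 170.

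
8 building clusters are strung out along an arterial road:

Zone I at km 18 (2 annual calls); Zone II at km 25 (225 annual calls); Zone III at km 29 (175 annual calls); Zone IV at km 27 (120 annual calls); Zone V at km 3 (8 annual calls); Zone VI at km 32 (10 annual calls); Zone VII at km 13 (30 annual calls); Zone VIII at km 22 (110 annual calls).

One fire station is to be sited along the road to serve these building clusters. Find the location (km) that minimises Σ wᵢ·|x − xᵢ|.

x = 25

For a sum of weighted absolute distances on a line, the optimum is the weighted median (not the mean). Total weight W = 680; half-weight = 340.
Sort by position and accumulate weight:
  km 3 (Zone V, w=8) → cum 8
  km 13 (Zone VII, w=30) → cum 38
  km 18 (Zone I, w=2) → cum 40
  km 22 (Zone VIII, w=110) → cum 150
  km 25 (Zone II, w=225) → cum 375  ≥ 340 → median here
  km 27 (Zone IV, w=120) → cum 495
  km 29 (Zone III, w=175) → cum 670
  km 32 (Zone VI, w=10) → cum 680
Optimal location: km 25.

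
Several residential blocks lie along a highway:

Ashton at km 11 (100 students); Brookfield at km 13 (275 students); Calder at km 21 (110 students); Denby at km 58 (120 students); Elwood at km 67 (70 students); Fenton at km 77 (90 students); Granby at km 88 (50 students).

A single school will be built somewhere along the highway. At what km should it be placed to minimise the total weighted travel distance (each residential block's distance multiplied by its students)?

x = 21

For a sum of weighted absolute distances on a line, the optimum is the weighted median (not the mean). Total weight W = 815; half-weight = 407.5.
Sort by position and accumulate weight:
  km 11 (Ashton, w=100) → cum 100
  km 13 (Brookfield, w=275) → cum 375
  km 21 (Calder, w=110) → cum 485  ≥ 407.5 → median here
  km 58 (Denby, w=120) → cum 605
  km 67 (Elwood, w=70) → cum 675
  km 77 (Fenton, w=90) → cum 765
  km 88 (Granby, w=50) → cum 815
Optimal location: km 21.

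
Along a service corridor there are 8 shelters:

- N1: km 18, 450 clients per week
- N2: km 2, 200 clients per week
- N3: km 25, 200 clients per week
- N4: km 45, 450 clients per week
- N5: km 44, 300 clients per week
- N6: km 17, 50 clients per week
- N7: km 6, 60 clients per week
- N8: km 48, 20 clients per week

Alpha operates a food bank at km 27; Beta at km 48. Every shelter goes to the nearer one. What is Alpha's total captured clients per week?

The indifferent point is the midpoint (27+48)/2 = 37.5; shelters left of it (closer to Alpha at 27) go to Alpha, those right go to Beta.
  N2 at 2 (w=200) → Alpha
  N7 at 6 (w=60) → Alpha
  N6 at 17 (w=50) → Alpha
  N1 at 18 (w=450) → Alpha
  N3 at 25 (w=200) → Alpha
  N5 at 44 (w=300) → Beta
  N4 at 45 (w=450) → Beta
  N8 at 48 (w=20) → Beta
Alpha captures 960; Beta captures 770.

960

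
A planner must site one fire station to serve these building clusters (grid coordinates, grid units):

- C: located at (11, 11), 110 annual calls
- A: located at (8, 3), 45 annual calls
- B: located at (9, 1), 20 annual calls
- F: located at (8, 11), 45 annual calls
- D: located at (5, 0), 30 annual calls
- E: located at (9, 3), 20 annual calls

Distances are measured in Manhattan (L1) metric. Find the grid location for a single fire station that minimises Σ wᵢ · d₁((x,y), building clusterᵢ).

Manhattan distance separates: Σwᵢ(|x−xᵢ|+|y−yᵢ|) = Σwᵢ|x−xᵢ| + Σwᵢ|y−yᵢ|, so x and y are optimised independently as 1-D weighted medians.
Total weight W = 270; half = 135.
x-coordinate, sorted with cumulative weight:
  x=5 (D, w=30) cum 30
  x=8 (A, w=45) cum 75
  x=8 (F, w=45) cum 120
  x=9 (B, w=20) cum 140  ← median
  x=9 (E, w=20) cum 160
  x=11 (C, w=110) cum 270
⇒ x* = 9
y-coordinate, sorted with cumulative weight:
  y=0 (D, w=30) cum 30
  y=1 (B, w=20) cum 50
  y=3 (A, w=45) cum 95
  y=3 (E, w=20) cum 115
  y=11 (C, w=110) cum 225  ← median
  y=11 (F, w=45) cum 270
⇒ y* = 11

(9, 11)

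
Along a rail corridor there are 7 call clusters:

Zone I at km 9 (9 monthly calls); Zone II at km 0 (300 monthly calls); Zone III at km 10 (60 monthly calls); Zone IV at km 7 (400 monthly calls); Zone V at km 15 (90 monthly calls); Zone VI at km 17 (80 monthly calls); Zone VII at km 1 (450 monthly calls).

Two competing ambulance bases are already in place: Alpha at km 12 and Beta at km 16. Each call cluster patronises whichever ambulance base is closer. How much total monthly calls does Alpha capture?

1219

The indifferent point is the midpoint (12+16)/2 = 14; call clusters left of it (closer to Alpha at 12) go to Alpha, those right go to Beta.
  Zone II at 0 (w=300) → Alpha
  Zone VII at 1 (w=450) → Alpha
  Zone IV at 7 (w=400) → Alpha
  Zone I at 9 (w=9) → Alpha
  Zone III at 10 (w=60) → Alpha
  Zone V at 15 (w=90) → Beta
  Zone VI at 17 (w=80) → Beta
Alpha captures 1219; Beta captures 170.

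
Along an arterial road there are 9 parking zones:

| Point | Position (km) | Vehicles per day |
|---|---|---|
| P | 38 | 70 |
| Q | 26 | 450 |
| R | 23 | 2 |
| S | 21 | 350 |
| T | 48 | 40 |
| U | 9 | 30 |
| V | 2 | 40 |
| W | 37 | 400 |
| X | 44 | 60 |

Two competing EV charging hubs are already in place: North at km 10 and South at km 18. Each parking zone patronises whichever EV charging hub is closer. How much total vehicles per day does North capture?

The indifferent point is the midpoint (10+18)/2 = 14; parking zones left of it (closer to North at 10) go to North, those right go to South.
  V at 2 (w=40) → North
  U at 9 (w=30) → North
  S at 21 (w=350) → South
  R at 23 (w=2) → South
  Q at 26 (w=450) → South
  W at 37 (w=400) → South
  P at 38 (w=70) → South
  X at 44 (w=60) → South
  T at 48 (w=40) → South
North captures 70; South captures 1372.

70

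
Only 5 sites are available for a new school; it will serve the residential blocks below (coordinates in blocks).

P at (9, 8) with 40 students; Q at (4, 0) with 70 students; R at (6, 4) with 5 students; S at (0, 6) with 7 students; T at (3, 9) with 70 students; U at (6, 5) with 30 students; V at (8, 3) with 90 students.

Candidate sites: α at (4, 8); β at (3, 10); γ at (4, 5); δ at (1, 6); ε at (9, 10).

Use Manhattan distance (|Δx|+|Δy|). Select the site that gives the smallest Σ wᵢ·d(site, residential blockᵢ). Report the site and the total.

γ, total 1670 blocks

Total weighted distance at each candidate:
  α (4, 8): total = 1932
  β (3, 10): total = 2574
  γ (4, 5): total = 1670
  δ (1, 6): total = 2502
  ε (9, 10): total = 2716
Minimum is at γ with total 1670 blocks.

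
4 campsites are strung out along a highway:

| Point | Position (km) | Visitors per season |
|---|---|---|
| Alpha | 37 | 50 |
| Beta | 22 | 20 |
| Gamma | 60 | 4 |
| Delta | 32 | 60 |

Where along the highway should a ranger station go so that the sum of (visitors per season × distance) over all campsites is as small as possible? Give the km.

x = 32

For a sum of weighted absolute distances on a line, the optimum is the weighted median (not the mean). Total weight W = 134; half-weight = 67.
Sort by position and accumulate weight:
  km 22 (Beta, w=20) → cum 20
  km 32 (Delta, w=60) → cum 80  ≥ 67 → median here
  km 37 (Alpha, w=50) → cum 130
  km 60 (Gamma, w=4) → cum 134
Optimal location: km 32.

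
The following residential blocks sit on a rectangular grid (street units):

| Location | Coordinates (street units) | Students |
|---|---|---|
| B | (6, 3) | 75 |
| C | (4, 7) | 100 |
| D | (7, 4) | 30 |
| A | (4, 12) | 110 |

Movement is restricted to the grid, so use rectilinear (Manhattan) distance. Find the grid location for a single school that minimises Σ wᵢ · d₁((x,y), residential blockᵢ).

(4, 7)

Manhattan distance separates: Σwᵢ(|x−xᵢ|+|y−yᵢ|) = Σwᵢ|x−xᵢ| + Σwᵢ|y−yᵢ|, so x and y are optimised independently as 1-D weighted medians.
Total weight W = 315; half = 157.5.
x-coordinate, sorted with cumulative weight:
  x=4 (C, w=100) cum 100
  x=4 (A, w=110) cum 210  ← median
  x=6 (B, w=75) cum 285
  x=7 (D, w=30) cum 315
⇒ x* = 4
y-coordinate, sorted with cumulative weight:
  y=3 (B, w=75) cum 75
  y=4 (D, w=30) cum 105
  y=7 (C, w=100) cum 205  ← median
  y=12 (A, w=110) cum 315
⇒ y* = 7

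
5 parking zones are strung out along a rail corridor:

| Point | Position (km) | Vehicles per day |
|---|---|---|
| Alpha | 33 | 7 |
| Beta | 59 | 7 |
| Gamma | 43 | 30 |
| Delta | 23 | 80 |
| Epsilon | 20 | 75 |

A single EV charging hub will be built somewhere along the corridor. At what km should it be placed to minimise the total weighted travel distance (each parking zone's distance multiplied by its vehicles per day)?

For a sum of weighted absolute distances on a line, the optimum is the weighted median (not the mean). Total weight W = 199; half-weight = 99.5.
Sort by position and accumulate weight:
  km 20 (Epsilon, w=75) → cum 75
  km 23 (Delta, w=80) → cum 155  ≥ 99.5 → median here
  km 33 (Alpha, w=7) → cum 162
  km 43 (Gamma, w=30) → cum 192
  km 59 (Beta, w=7) → cum 199
Optimal location: km 23.

x = 23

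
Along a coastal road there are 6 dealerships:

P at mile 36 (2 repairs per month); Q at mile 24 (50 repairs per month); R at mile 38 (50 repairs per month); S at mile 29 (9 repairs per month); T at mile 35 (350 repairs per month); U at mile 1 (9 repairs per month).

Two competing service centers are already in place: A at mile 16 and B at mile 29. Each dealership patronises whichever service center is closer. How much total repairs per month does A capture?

9

The indifferent point is the midpoint (16+29)/2 = 22.5; dealerships left of it (closer to A at 16) go to A, those right go to B.
  U at 1 (w=9) → A
  Q at 24 (w=50) → B
  S at 29 (w=9) → B
  T at 35 (w=350) → B
  P at 36 (w=2) → B
  R at 38 (w=50) → B
A captures 9; B captures 461.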